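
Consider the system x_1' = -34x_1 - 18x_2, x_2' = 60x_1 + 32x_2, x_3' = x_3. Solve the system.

x_1(t) = c_1e^(2t) + 3c_3e^(-4t), x_2(t) = -2c_1e^(2t) - 5c_3e^(-4t), x_3(t) = c_2e^(t)

Coefficient matrix A = [[-34, -18, 0], [60, 32, 0], [0, 0, 1]].
det(A - λI) = 0 gives eigenvalues λ = 2, 1, -4.
For λ=2: eigenvector (1,-2,0).
For λ=1: eigenvector (0,0,1).
For λ=-4: eigenvector (3,-5,0).
General solution: c_1e^(2t)(1,-2,0) + c_2e^(t)(0,0,1) + c_3e^(-4t)(3,-5,0).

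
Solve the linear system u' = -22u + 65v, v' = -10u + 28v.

u(t) = 3c_1e^(3t)sin(5t) + 2c_1e^(3t)cos(5t) + 2c_2e^(3t)sin(5t) - 3c_2e^(3t)cos(5t), v(t) = c_1e^(3t)sin(5t) + c_1e^(3t)cos(5t) + c_2e^(3t)sin(5t) - c_2e^(3t)cos(5t)

Coefficient matrix A = [[-22, 65], [-10, 28]].
Characteristic polynomial det(A - λI) = λ^2 - 6λ + 34 = 0.
Eigenvalues λ = 3 ± 5i (complex conjugate pair).
For λ=3+5i: an eigenvector is (2,1) - i(3,1) = (2 - 3i, 1 - i).
A real fundamental pair from Re and Im of e^((3+5i)t)v: X_1 = e^(3t)(cos(5t)·(2,1) + sin(5t)·(3,1)), X_2 = e^(3t)(sin(5t)·(2,1) - cos(5t)·(3,1)).
General solution: c_1X_1 + c_2X_2.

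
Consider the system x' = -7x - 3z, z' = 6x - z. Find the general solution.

Coefficient matrix A = [[-7, -3], [6, -1]].
Characteristic polynomial det(A - λI) = λ^2 + 8λ + 25 = 0.
Eigenvalues λ = -4 ± 3i (complex conjugate pair).
For λ=-4+3i: an eigenvector is (1,-1) - i(0,1) = (1, -1 - i).
A real fundamental pair from Re and Im of e^((-4+3i)t)v: X_1 = e^(-4t)(cos(3t)·(1,-1) + sin(3t)·(0,1)), X_2 = e^(-4t)(sin(3t)·(1,-1) - cos(3t)·(0,1)).
General solution: K_1X_1 + K_2X_2.

x(t) = K_1e^(-4t)cos(3t) + K_2e^(-4t)sin(3t), z(t) = K_1e^(-4t)sin(3t) - K_1e^(-4t)cos(3t) - K_2e^(-4t)sin(3t) - K_2e^(-4t)cos(3t)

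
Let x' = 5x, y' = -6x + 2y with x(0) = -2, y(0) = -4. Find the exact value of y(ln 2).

A = [[5,0],[-6,2]]; eigenvalues λ = 5, 2.
Eigenvectors: (1,-2) for λ=5, (0,-1) for λ=2.
From the initial condition, c_1 = -2, c_2 = 8.
y(ln 2) = (-2)(2^5)(-2) + (8)(2^2)(-1) = 96.

96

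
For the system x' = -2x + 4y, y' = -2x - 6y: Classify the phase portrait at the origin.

A = [[-2,4],[-2,-6]]; det(A-λI) = λ^2 + 8λ + 20.
λ = -4 ± 2i: negative real part.

stable spiral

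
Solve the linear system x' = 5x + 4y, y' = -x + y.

Coefficient matrix A = [[5, 4], [-1, 1]].
Characteristic polynomial det(A - λI) = λ^2 - 6λ + 9 = 0.
Single eigenvalue λ = 3 with algebraic multiplicity 2.
Eigenvector v = (-2,1); generalized eigenvector w with (A-λI)w=v is (3,-2).
General solution: e^(3t)[C_1·v + C_2·(t·v + w)].

x(t) = -2C_1e^(3t) - 2C_2te^(3t) + 3C_2e^(3t), y(t) = C_1e^(3t) + C_2te^(3t) - 2C_2e^(3t)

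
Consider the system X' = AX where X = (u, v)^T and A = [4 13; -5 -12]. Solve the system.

Coefficient matrix A = [[4, 13], [-5, -12]].
Characteristic polynomial det(A - λI) = λ^2 + 8λ + 17 = 0.
Eigenvalues λ = -4 ± i (complex conjugate pair).
For λ=-4+i: an eigenvector is (-2,1) - i(-3,2) = (-2 + 3i, 1 - 2i).
A real fundamental pair from Re and Im of e^((-4+i)t)v: X_1 = e^(-4t)(cos(t)·(-2,1) + sin(t)·(-3,2)), X_2 = e^(-4t)(sin(t)·(-2,1) - cos(t)·(-3,2)).
General solution: C_1X_1 + C_2X_2.

u(t) = -3C_1e^(-4t)sin(t) - 2C_1e^(-4t)cos(t) - 2C_2e^(-4t)sin(t) + 3C_2e^(-4t)cos(t), v(t) = 2C_1e^(-4t)sin(t) + C_1e^(-4t)cos(t) + C_2e^(-4t)sin(t) - 2C_2e^(-4t)cos(t)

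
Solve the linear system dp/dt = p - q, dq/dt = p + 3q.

p(t) = -K_1e^(2t) - K_2te^(2t), q(t) = K_1e^(2t) + K_2te^(2t) + K_2e^(2t)

Coefficient matrix A = [[1, -1], [1, 3]].
Characteristic polynomial det(A - λI) = λ^2 - 4λ + 4 = 0.
Single eigenvalue λ = 2 with algebraic multiplicity 2.
Eigenvector v = (-1,1); generalized eigenvector w with (A-λI)w=v is (0,1).
General solution: e^(2t)[K_1·v + K_2·(t·v + w)].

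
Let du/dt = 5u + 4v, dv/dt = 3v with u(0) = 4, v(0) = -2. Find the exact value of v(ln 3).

-54

A = [[5,4],[0,3]]; eigenvalues λ = 3, 5.
Eigenvectors: (2,-1) for λ=3, (-1,0) for λ=5.
From the initial condition, c_1 = 2, c_2 = 0.
v(ln 3) = (2)(3^3)(-1) + (0)(3^5)(0) = -54.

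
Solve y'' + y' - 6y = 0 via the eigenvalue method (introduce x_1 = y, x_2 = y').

y(t) = c_1e^(2t) + c_2e^(-3t)

Let x_1 = y, x_2 = y'. Then x_1' = x_2 and x_2' = 6x_1 - x_2.
A = [[0,1],[6,-1]]; det(A-λI) = λ^2 + λ - 6.
Eigenvalues λ = 2, -3 with eigenvectors (1,2), (1,-3).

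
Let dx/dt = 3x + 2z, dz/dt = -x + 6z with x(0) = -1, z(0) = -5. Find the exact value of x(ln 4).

A = [[3,2],[-1,6]]; eigenvalues λ = 5, 4.
Eigenvectors: (1,1) for λ=5, (2,1) for λ=4.
From the initial condition, c_1 = -9, c_2 = 4.
x(ln 4) = (-9)(4^5)(1) + (4)(4^4)(2) = -7168.

-7168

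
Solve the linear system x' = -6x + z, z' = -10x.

x(t) = C_1e^(-3t)cos(t) + C_2e^(-3t)sin(t), z(t) = -C_1e^(-3t)sin(t) + 3C_1e^(-3t)cos(t) + 3C_2e^(-3t)sin(t) + C_2e^(-3t)cos(t)

Coefficient matrix A = [[-6, 1], [-10, 0]].
Characteristic polynomial det(A - λI) = λ^2 + 6λ + 10 = 0.
Eigenvalues λ = -3 ± i (complex conjugate pair).
For λ=-3+i: an eigenvector is (1,3) - i(0,-1) = (1, 3 + i).
A real fundamental pair from Re and Im of e^((-3+i)t)v: X_1 = e^(-3t)(cos(t)·(1,3) + sin(t)·(0,-1)), X_2 = e^(-3t)(sin(t)·(1,3) - cos(t)·(0,-1)).
General solution: C_1X_1 + C_2X_2.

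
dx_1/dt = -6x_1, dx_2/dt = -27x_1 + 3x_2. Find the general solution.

x_1(t) = C_2e^(-6t), x_2(t) = -C_1e^(3t) + 3C_2e^(-6t)

Coefficient matrix A = [[-6, 0], [-27, 3]].
Characteristic polynomial det(A - λI) = λ^2 + 3λ - 18 = 0.
Eigenvalues λ = 3, -6.
For λ=3: (A-λI) row 1 is [-9, 0], so an eigenvector is (0, -1).
For λ=-6: (A-λI) row 2 is [-27, 9], so an eigenvector is (1, 3).
General solution: C_1e^(3t)(0,-1) + C_2e^(-6t)(1,3).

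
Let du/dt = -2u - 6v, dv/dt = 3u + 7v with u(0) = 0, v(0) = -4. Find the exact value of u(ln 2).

112

A = [[-2,-6],[3,7]]; eigenvalues λ = 4, 1.
Eigenvectors: (-1,1) for λ=4, (2,-1) for λ=1.
From the initial condition, c_1 = -8, c_2 = -4.
u(ln 2) = (-8)(2^4)(-1) + (-4)(2^1)(2) = 112.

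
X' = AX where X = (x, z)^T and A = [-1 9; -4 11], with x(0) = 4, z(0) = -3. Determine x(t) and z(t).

Coefficient matrix A = [[-1, 9], [-4, 11]].
Characteristic polynomial det(A - λI) = λ^2 - 10λ + 25 = 0.
Single eigenvalue λ = 5 with algebraic multiplicity 2.
Eigenvector v = (-3,-2); generalized eigenvector w with (A-λI)w=v is (-1,-1).
General solution: e^(5t)[C_1·v + C_2·(t·v + w)].
Applying x(0)=4, z(0)=-3 gives C_1=-7, C_2=17.

x(t) = -51te^(5t) + 4e^(5t), z(t) = -34te^(5t) - 3e^(5t)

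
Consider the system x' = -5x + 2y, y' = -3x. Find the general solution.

x(t) = -c_1e^(-3t) - 2c_2e^(-2t), y(t) = -c_1e^(-3t) - 3c_2e^(-2t)

Coefficient matrix A = [[-5, 2], [-3, 0]].
Characteristic polynomial det(A - λI) = λ^2 + 5λ + 6 = 0.
Eigenvalues λ = -3, -2.
For λ=-3: (A-λI) row 1 is [-2, 2], so an eigenvector is (-1, -1).
For λ=-2: (A-λI) row 1 is [-3, 2], so an eigenvector is (-2, -3).
General solution: c_1e^(-3t)(-1,-1) + c_2e^(-2t)(-2,-3).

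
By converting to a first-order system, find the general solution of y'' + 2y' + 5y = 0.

Let x_1 = y, x_2 = y'. Then x_1' = x_2 and x_2' = -5x_1 - 2x_2.
A = [[0,1],[-5,-2]]; det(A-λI) = λ^2 + 2λ + 5.
Eigenvalues λ = -1 ± 2i.

y(t) = c_1e^(-t)cos(2t) + c_2e^(-t)sin(2t)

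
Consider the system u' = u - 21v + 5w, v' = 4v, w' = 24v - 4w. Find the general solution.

Coefficient matrix A = [[1, -21, 5], [0, 4, 0], [0, 24, -4]].
det(A - λI) = 0 gives eigenvalues λ = 4, 1, -4.
For λ=4: eigenvector (-2,1,3).
For λ=1: eigenvector (1,0,0).
For λ=-4: eigenvector (-1,0,1).
General solution: K_1e^(4t)(-2,1,3) + K_2e^(t)(1,0,0) + K_3e^(-4t)(-1,0,1).

u(t) = -2K_1e^(4t) + K_2e^(t) - K_3e^(-4t), v(t) = K_1e^(4t), w(t) = 3K_1e^(4t) + K_3e^(-4t)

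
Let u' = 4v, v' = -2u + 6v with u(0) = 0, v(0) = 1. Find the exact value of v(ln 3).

A = [[0,4],[-2,6]]; eigenvalues λ = 4, 2.
Eigenvectors: (-1,-1) for λ=4, (-2,-1) for λ=2.
From the initial condition, c_1 = -2, c_2 = 1.
v(ln 3) = (-2)(3^4)(-1) + (1)(3^2)(-1) = 153.

153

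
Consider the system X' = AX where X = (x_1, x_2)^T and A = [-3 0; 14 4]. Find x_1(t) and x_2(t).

x_1(t) = K_1e^(-3t), x_2(t) = -2K_1e^(-3t) + K_2e^(4t)

Coefficient matrix A = [[-3, 0], [14, 4]].
Characteristic polynomial det(A - λI) = λ^2 - λ - 12 = 0.
Eigenvalues λ = -3, 4.
For λ=-3: (A-λI) row 2 is [14, 7], so an eigenvector is (1, -2).
For λ=4: (A-λI) row 1 is [-7, 0], so an eigenvector is (0, 1).
General solution: K_1e^(-3t)(1,-2) + K_2e^(4t)(0,1).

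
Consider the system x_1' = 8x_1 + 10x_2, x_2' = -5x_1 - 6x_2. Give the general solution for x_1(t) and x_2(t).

Coefficient matrix A = [[8, 10], [-5, -6]].
Characteristic polynomial det(A - λI) = λ^2 - 2λ + 2 = 0.
Eigenvalues λ = 1 ± i (complex conjugate pair).
For λ=1+i: an eigenvector is (3,-2) - i(1,-1) = (3 - i, -2 + i).
A real fundamental pair from Re and Im of e^((1+i)t)v: X_1 = e^(t)(cos(t)·(3,-2) + sin(t)·(1,-1)), X_2 = e^(t)(sin(t)·(3,-2) - cos(t)·(1,-1)).
General solution: C_1X_1 + C_2X_2.

x_1(t) = C_1e^(t)sin(t) + 3C_1e^(t)cos(t) + 3C_2e^(t)sin(t) - C_2e^(t)cos(t), x_2(t) = -C_1e^(t)sin(t) - 2C_1e^(t)cos(t) - 2C_2e^(t)sin(t) + C_2e^(t)cos(t)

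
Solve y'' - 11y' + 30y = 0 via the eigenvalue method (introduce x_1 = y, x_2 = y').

Let x_1 = y, x_2 = y'. Then x_1' = x_2 and x_2' = -30x_1 + 11x_2.
A = [[0,1],[-30,11]]; det(A-λI) = λ^2 - 11λ + 30.
Eigenvalues λ = 5, 6 with eigenvectors (1,5), (1,6).

y(t) = c_1e^(5t) + c_2e^(6t)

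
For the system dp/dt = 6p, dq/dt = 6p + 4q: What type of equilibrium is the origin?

A = [[6,0],[6,4]]; det(A-λI) = λ^2 - 10λ + 24.
λ = 6, 4: both positive.

unstable node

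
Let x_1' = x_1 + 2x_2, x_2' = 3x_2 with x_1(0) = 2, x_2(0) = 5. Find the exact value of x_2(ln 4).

320

A = [[1,2],[0,3]]; eigenvalues λ = 1, 3.
Eigenvectors: (-1,0) for λ=1, (1,1) for λ=3.
From the initial condition, c_1 = 3, c_2 = 5.
x_2(ln 4) = (3)(4^1)(0) + (5)(4^3)(1) = 320.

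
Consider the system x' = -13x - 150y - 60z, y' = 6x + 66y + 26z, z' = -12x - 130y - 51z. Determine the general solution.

x(t) = -2c_2e^(2t) + 5c_3e^(-t), y(t) = -2c_1e^(t) + c_2e^(2t) - 2c_3e^(-t), z(t) = 5c_1e^(t) - 2c_2e^(2t) + 4c_3e^(-t)

Coefficient matrix A = [[-13, -150, -60], [6, 66, 26], [-12, -130, -51]].
det(A - λI) = 0 gives eigenvalues λ = 1, 2, -1.
For λ=1: eigenvector (0,-2,5).
For λ=2: eigenvector (-2,1,-2).
For λ=-1: eigenvector (5,-2,4).
General solution: c_1e^(t)(0,-2,5) + c_2e^(2t)(-2,1,-2) + c_3e^(-t)(5,-2,4).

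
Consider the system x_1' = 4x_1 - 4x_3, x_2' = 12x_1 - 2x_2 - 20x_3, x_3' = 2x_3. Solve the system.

Coefficient matrix A = [[4, 0, -4], [12, -2, -20], [0, 0, 2]].
det(A - λI) = 0 gives eigenvalues λ = 4, -2, 2.
For λ=4: eigenvector (1,2,0).
For λ=-2: eigenvector (0,1,0).
For λ=2: eigenvector (2,1,1).
General solution: C_1e^(4t)(1,2,0) + C_2e^(-2t)(0,1,0) + C_3e^(2t)(2,1,1).

x_1(t) = C_1e^(4t) + 2C_3e^(2t), x_2(t) = 2C_1e^(4t) + C_2e^(-2t) + C_3e^(2t), x_3(t) = C_3e^(2t)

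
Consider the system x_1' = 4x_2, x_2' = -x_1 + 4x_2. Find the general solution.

Coefficient matrix A = [[0, 4], [-1, 4]].
Characteristic polynomial det(A - λI) = λ^2 - 4λ + 4 = 0.
Single eigenvalue λ = 2 with algebraic multiplicity 2.
Eigenvector v = (2,1); generalized eigenvector w with (A-λI)w=v is (3,2).
General solution: e^(2t)[C_1·v + C_2·(t·v + w)].

x_1(t) = 2C_1e^(2t) + 2C_2te^(2t) + 3C_2e^(2t), x_2(t) = C_1e^(2t) + C_2te^(2t) + 2C_2e^(2t)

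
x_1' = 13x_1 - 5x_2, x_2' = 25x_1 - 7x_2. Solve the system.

x_1(t) = -C_1e^(3t)cos(5t) - C_2e^(3t)sin(5t), x_2(t) = -C_1e^(3t)sin(5t) - 2C_1e^(3t)cos(5t) - 2C_2e^(3t)sin(5t) + C_2e^(3t)cos(5t)

Coefficient matrix A = [[13, -5], [25, -7]].
Characteristic polynomial det(A - λI) = λ^2 - 6λ + 34 = 0.
Eigenvalues λ = 3 ± 5i (complex conjugate pair).
For λ=3+5i: an eigenvector is (-1,-2) - i(0,-1) = (-1, -2 + i).
A real fundamental pair from Re and Im of e^((3+5i)t)v: X_1 = e^(3t)(cos(5t)·(-1,-2) + sin(5t)·(0,-1)), X_2 = e^(3t)(sin(5t)·(-1,-2) - cos(5t)·(0,-1)).
General solution: C_1X_1 + C_2X_2.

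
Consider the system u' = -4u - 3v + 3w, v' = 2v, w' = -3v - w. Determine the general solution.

Coefficient matrix A = [[-4, -3, 3], [0, 2, 0], [0, -3, -1]].
det(A - λI) = 0 gives eigenvalues λ = -4, 2, -1.
For λ=-4: eigenvector (1,0,0).
For λ=2: eigenvector (-1,1,-1).
For λ=-1: eigenvector (1,0,1).
General solution: C_1e^(-4t)(1,0,0) + C_2e^(2t)(-1,1,-1) + C_3e^(-t)(1,0,1).

u(t) = C_1e^(-4t) - C_2e^(2t) + C_3e^(-t), v(t) = C_2e^(2t), w(t) = -C_2e^(2t) + C_3e^(-t)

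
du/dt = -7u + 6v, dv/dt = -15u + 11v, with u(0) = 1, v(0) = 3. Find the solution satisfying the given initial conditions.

u(t) = 3e^(2t)sin(3t) + e^(2t)cos(3t), v(t) = 4e^(2t)sin(3t) + 3e^(2t)cos(3t)

Coefficient matrix A = [[-7, 6], [-15, 11]].
Characteristic polynomial det(A - λI) = λ^2 - 4λ + 13 = 0.
Eigenvalues λ = 2 ± 3i (complex conjugate pair).
For λ=2+3i: an eigenvector is (1,2) - i(1,1) = (1 - i, 2 - i).
A real fundamental pair from Re and Im of e^((2+3i)t)v: X_1 = e^(2t)(cos(3t)·(1,2) + sin(3t)·(1,1)), X_2 = e^(2t)(sin(3t)·(1,2) - cos(3t)·(1,1)).
General solution: K_1X_1 + K_2X_2.
Applying u(0)=1, v(0)=3 gives K_1=2, K_2=1.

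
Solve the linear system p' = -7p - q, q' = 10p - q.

p(t) = c_1e^(-4t)sin(t) - c_2e^(-4t)cos(t), q(t) = -3c_1e^(-4t)sin(t) - c_1e^(-4t)cos(t) - c_2e^(-4t)sin(t) + 3c_2e^(-4t)cos(t)

Coefficient matrix A = [[-7, -1], [10, -1]].
Characteristic polynomial det(A - λI) = λ^2 + 8λ + 17 = 0.
Eigenvalues λ = -4 ± i (complex conjugate pair).
For λ=-4+i: an eigenvector is (0,-1) - i(1,-3) = (0 - i, -1 + 3i).
A real fundamental pair from Re and Im of e^((-4+i)t)v: X_1 = e^(-4t)(cos(t)·(0,-1) + sin(t)·(1,-3)), X_2 = e^(-4t)(sin(t)·(0,-1) - cos(t)·(1,-3)).
General solution: c_1X_1 + c_2X_2.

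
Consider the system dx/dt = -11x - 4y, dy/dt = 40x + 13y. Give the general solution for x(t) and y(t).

Coefficient matrix A = [[-11, -4], [40, 13]].
Characteristic polynomial det(A - λI) = λ^2 - 2λ + 17 = 0.
Eigenvalues λ = 1 ± 4i (complex conjugate pair).
For λ=1+4i: an eigenvector is (0,-1) - i(1,-3) = (0 - i, -1 + 3i).
A real fundamental pair from Re and Im of e^((1+4i)t)v: X_1 = e^(t)(cos(4t)·(0,-1) + sin(4t)·(1,-3)), X_2 = e^(t)(sin(4t)·(0,-1) - cos(4t)·(1,-3)).
General solution: K_1X_1 + K_2X_2.

x(t) = K_1e^(t)sin(4t) - K_2e^(t)cos(4t), y(t) = -3K_1e^(t)sin(4t) - K_1e^(t)cos(4t) - K_2e^(t)sin(4t) + 3K_2e^(t)cos(4t)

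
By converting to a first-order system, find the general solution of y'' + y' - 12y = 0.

y(t) = K_1e^(-4t) + K_2e^(3t)

Let x_1 = y, x_2 = y'. Then x_1' = x_2 and x_2' = 12x_1 - x_2.
A = [[0,1],[12,-1]]; det(A-λI) = λ^2 + λ - 12.
Eigenvalues λ = -4, 3 with eigenvectors (1,-4), (1,3).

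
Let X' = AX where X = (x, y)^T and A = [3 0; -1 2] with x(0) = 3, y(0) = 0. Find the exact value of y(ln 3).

A = [[3,0],[-1,2]]; eigenvalues λ = 3, 2.
Eigenvectors: (1,-1) for λ=3, (0,1) for λ=2.
From the initial condition, c_1 = 3, c_2 = 3.
y(ln 3) = (3)(3^3)(-1) + (3)(3^2)(1) = -54.

-54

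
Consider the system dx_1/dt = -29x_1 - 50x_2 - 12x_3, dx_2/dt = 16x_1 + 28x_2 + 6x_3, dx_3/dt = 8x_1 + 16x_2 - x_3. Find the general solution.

Coefficient matrix A = [[-29, -50, -12], [16, 28, 6], [8, 16, -1]].
det(A - λI) = 0 gives eigenvalues λ = 3, -4, -1.
For λ=3: eigenvector (-7,4,2).
For λ=-4: eigenvector (-2,1,0).
For λ=-1: eigenvector (-4,2,1).
General solution: c_1e^(3t)(-7,4,2) + c_2e^(-4t)(-2,1,0) + c_3e^(-t)(-4,2,1).

x_1(t) = -7c_1e^(3t) - 2c_2e^(-4t) - 4c_3e^(-t), x_2(t) = 4c_1e^(3t) + c_2e^(-4t) + 2c_3e^(-t), x_3(t) = 2c_1e^(3t) + c_3e^(-t)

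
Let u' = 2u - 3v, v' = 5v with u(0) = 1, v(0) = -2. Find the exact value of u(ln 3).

477

A = [[2,-3],[0,5]]; eigenvalues λ = 5, 2.
Eigenvectors: (-1,1) for λ=5, (1,0) for λ=2.
From the initial condition, c_1 = -2, c_2 = -1.
u(ln 3) = (-2)(3^5)(-1) + (-1)(3^2)(1) = 477.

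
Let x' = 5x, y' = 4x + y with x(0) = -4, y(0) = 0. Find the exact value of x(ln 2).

A = [[5,0],[4,1]]; eigenvalues λ = 5, 1.
Eigenvectors: (1,1) for λ=5, (0,-1) for λ=1.
From the initial condition, c_1 = -4, c_2 = -4.
x(ln 2) = (-4)(2^5)(1) + (-4)(2^1)(0) = -128.

-128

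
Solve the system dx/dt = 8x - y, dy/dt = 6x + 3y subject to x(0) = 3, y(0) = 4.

x(t) = 5e^(6t) - 2e^(5t), y(t) = 10e^(6t) - 6e^(5t)

Coefficient matrix A = [[8, -1], [6, 3]].
Characteristic polynomial det(A - λI) = λ^2 - 11λ + 30 = 0.
Eigenvalues λ = 6, 5.
For λ=6: (A-λI) row 1 is [2, -1], so an eigenvector is (-1, -2).
For λ=5: (A-λI) row 1 is [3, -1], so an eigenvector is (1, 3).
General solution: K_1e^(6t)(-1,-2) + K_2e^(5t)(1,3).
Applying x(0)=3, y(0)=4 gives K_1=-5, K_2=-2.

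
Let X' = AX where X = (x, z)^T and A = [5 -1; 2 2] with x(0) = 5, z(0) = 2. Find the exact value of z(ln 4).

A = [[5,-1],[2,2]]; eigenvalues λ = 3, 4.
Eigenvectors: (1,2) for λ=3, (1,1) for λ=4.
From the initial condition, c_1 = -3, c_2 = 8.
z(ln 4) = (-3)(4^3)(2) + (8)(4^4)(1) = 1664.

1664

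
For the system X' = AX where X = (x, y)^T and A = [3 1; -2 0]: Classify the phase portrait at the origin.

unstable node

A = [[3,1],[-2,0]]; det(A-λI) = λ^2 - 3λ + 2.
λ = 1, 2: both positive.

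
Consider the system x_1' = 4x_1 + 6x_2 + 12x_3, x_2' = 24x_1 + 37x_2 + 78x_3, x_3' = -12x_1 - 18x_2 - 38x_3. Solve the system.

Coefficient matrix A = [[4, 6, 12], [24, 37, 78], [-12, -18, -38]].
det(A - λI) = 0 gives eigenvalues λ = 1, 4, -2.
For λ=1: eigenvector (-2,-3,2).
For λ=4: eigenvector (1,4,-2).
For λ=-2: eigenvector (0,-2,1).
General solution: C_1e^(t)(-2,-3,2) + C_2e^(4t)(1,4,-2) + C_3e^(-2t)(0,-2,1).

x_1(t) = -2C_1e^(t) + C_2e^(4t), x_2(t) = -3C_1e^(t) + 4C_2e^(4t) - 2C_3e^(-2t), x_3(t) = 2C_1e^(t) - 2C_2e^(4t) + C_3e^(-2t)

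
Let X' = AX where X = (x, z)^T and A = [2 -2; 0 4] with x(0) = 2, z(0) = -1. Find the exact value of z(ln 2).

A = [[2,-2],[0,4]]; eigenvalues λ = 4, 2.
Eigenvectors: (1,-1) for λ=4, (1,0) for λ=2.
From the initial condition, c_1 = 1, c_2 = 1.
z(ln 2) = (1)(2^4)(-1) + (1)(2^2)(0) = -16.

-16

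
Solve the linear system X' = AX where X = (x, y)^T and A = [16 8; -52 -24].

Coefficient matrix A = [[16, 8], [-52, -24]].
Characteristic polynomial det(A - λI) = λ^2 + 8λ + 32 = 0.
Eigenvalues λ = -4 ± 4i (complex conjugate pair).
For λ=-4+4i: an eigenvector is (1,-3) - i(-1,2) = (1 + i, -3 - 2i).
A real fundamental pair from Re and Im of e^((-4+4i)t)v: X_1 = e^(-4t)(cos(4t)·(1,-3) + sin(4t)·(-1,2)), X_2 = e^(-4t)(sin(4t)·(1,-3) - cos(4t)·(-1,2)).
General solution: K_1X_1 + K_2X_2.

x(t) = -K_1e^(-4t)sin(4t) + K_1e^(-4t)cos(4t) + K_2e^(-4t)sin(4t) + K_2e^(-4t)cos(4t), y(t) = 2K_1e^(-4t)sin(4t) - 3K_1e^(-4t)cos(4t) - 3K_2e^(-4t)sin(4t) - 2K_2e^(-4t)cos(4t)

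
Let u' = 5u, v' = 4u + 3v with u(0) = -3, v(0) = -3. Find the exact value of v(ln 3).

-1377

A = [[5,0],[4,3]]; eigenvalues λ = 5, 3.
Eigenvectors: (1,2) for λ=5, (0,1) for λ=3.
From the initial condition, c_1 = -3, c_2 = 3.
v(ln 3) = (-3)(3^5)(2) + (3)(3^3)(1) = -1377.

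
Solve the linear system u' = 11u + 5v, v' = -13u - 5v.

Coefficient matrix A = [[11, 5], [-13, -5]].
Characteristic polynomial det(A - λI) = λ^2 - 6λ + 10 = 0.
Eigenvalues λ = 3 ± i (complex conjugate pair).
For λ=3+i: an eigenvector is (-2,3) - i(-1,2) = (-2 + i, 3 - 2i).
A real fundamental pair from Re and Im of e^((3+i)t)v: X_1 = e^(3t)(cos(t)·(-2,3) + sin(t)·(-1,2)), X_2 = e^(3t)(sin(t)·(-2,3) - cos(t)·(-1,2)).
General solution: C_1X_1 + C_2X_2.

u(t) = -C_1e^(3t)sin(t) - 2C_1e^(3t)cos(t) - 2C_2e^(3t)sin(t) + C_2e^(3t)cos(t), v(t) = 2C_1e^(3t)sin(t) + 3C_1e^(3t)cos(t) + 3C_2e^(3t)sin(t) - 2C_2e^(3t)cos(t)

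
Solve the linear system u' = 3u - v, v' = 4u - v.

Coefficient matrix A = [[3, -1], [4, -1]].
Characteristic polynomial det(A - λI) = λ^2 - 2λ + 1 = 0.
Single eigenvalue λ = 1 with algebraic multiplicity 2.
Eigenvector v = (1,2); generalized eigenvector w with (A-λI)w=v is (2,3).
General solution: e^(t)[K_1·v + K_2·(t·v + w)].

u(t) = K_1e^(t) + K_2te^(t) + 2K_2e^(t), v(t) = 2K_1e^(t) + 2K_2te^(t) + 3K_2e^(t)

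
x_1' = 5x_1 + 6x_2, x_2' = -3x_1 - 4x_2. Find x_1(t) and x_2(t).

Coefficient matrix A = [[5, 6], [-3, -4]].
Characteristic polynomial det(A - λI) = λ^2 - λ - 2 = 0.
Eigenvalues λ = 2, -1.
For λ=2: (A-λI) row 1 is [3, 6], so an eigenvector is (-2, 1).
For λ=-1: (A-λI) row 1 is [6, 6], so an eigenvector is (1, -1).
General solution: c_1e^(2t)(-2,1) + c_2e^(-t)(1,-1).

x_1(t) = -2c_1e^(2t) + c_2e^(-t), x_2(t) = c_1e^(2t) - c_2e^(-t)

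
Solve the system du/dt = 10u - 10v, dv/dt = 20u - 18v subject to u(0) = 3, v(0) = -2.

Coefficient matrix A = [[10, -10], [20, -18]].
Characteristic polynomial det(A - λI) = λ^2 + 8λ + 20 = 0.
Eigenvalues λ = -4 ± 2i (complex conjugate pair).
For λ=-4+2i: an eigenvector is (2,3) - i(-1,-1) = (2 + i, 3 + i).
A real fundamental pair from Re and Im of e^((-4+2i)t)v: X_1 = e^(-4t)(cos(2t)·(2,3) + sin(2t)·(-1,-1)), X_2 = e^(-4t)(sin(2t)·(2,3) - cos(2t)·(-1,-1)).
General solution: K_1X_1 + K_2X_2.
Applying u(0)=3, v(0)=-2 gives K_1=-5, K_2=13.

u(t) = 31e^(-4t)sin(2t) + 3e^(-4t)cos(2t), v(t) = 44e^(-4t)sin(2t) - 2e^(-4t)cos(2t)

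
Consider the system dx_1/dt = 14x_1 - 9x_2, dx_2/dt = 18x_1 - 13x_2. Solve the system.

Coefficient matrix A = [[14, -9], [18, -13]].
Characteristic polynomial det(A - λI) = λ^2 - λ - 20 = 0.
Eigenvalues λ = -4, 5.
For λ=-4: (A-λI) row 1 is [18, -9], so an eigenvector is (-1, -2).
For λ=5: (A-λI) row 1 is [9, -9], so an eigenvector is (1, 1).
General solution: C_1e^(-4t)(-1,-2) + C_2e^(5t)(1,1).

x_1(t) = -C_1e^(-4t) + C_2e^(5t), x_2(t) = -2C_1e^(-4t) + C_2e^(5t)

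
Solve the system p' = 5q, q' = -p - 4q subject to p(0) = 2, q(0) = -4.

p(t) = -16e^(-2t)sin(t) + 2e^(-2t)cos(t), q(t) = 6e^(-2t)sin(t) - 4e^(-2t)cos(t)

Coefficient matrix A = [[0, 5], [-1, -4]].
Characteristic polynomial det(A - λI) = λ^2 + 4λ + 5 = 0.
Eigenvalues λ = -2 ± i (complex conjugate pair).
For λ=-2+i: an eigenvector is (1,0) - i(2,-1) = (1 - 2i, 0 + i).
A real fundamental pair from Re and Im of e^((-2+i)t)v: X_1 = e^(-2t)(cos(t)·(1,0) + sin(t)·(2,-1)), X_2 = e^(-2t)(sin(t)·(1,0) - cos(t)·(2,-1)).
General solution: c_1X_1 + c_2X_2.
Applying p(0)=2, q(0)=-4 gives c_1=-6, c_2=-4.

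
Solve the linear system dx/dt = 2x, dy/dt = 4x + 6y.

Coefficient matrix A = [[2, 0], [4, 6]].
Characteristic polynomial det(A - λI) = λ^2 - 8λ + 12 = 0.
Eigenvalues λ = 2, 6.
For λ=2: (A-λI) row 2 is [4, 4], so an eigenvector is (1, -1).
For λ=6: (A-λI) row 1 is [-4, 0], so an eigenvector is (0, -1).
General solution: c_1e^(2t)(1,-1) + c_2e^(6t)(0,-1).

x(t) = c_1e^(2t), y(t) = -c_1e^(2t) - c_2e^(6t)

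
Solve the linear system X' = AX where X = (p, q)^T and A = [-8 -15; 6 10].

p(t) = 2K_1e^(t)sin(3t) + K_1e^(t)cos(3t) + K_2e^(t)sin(3t) - 2K_2e^(t)cos(3t), q(t) = -K_1e^(t)sin(3t) - K_1e^(t)cos(3t) - K_2e^(t)sin(3t) + K_2e^(t)cos(3t)

Coefficient matrix A = [[-8, -15], [6, 10]].
Characteristic polynomial det(A - λI) = λ^2 - 2λ + 10 = 0.
Eigenvalues λ = 1 ± 3i (complex conjugate pair).
For λ=1+3i: an eigenvector is (1,-1) - i(2,-1) = (1 - 2i, -1 + i).
A real fundamental pair from Re and Im of e^((1+3i)t)v: X_1 = e^(t)(cos(3t)·(1,-1) + sin(3t)·(2,-1)), X_2 = e^(t)(sin(3t)·(1,-1) - cos(3t)·(2,-1)).
General solution: K_1X_1 + K_2X_2.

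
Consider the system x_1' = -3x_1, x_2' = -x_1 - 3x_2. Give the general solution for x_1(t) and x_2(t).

x_1(t) = -C_2e^(-3t), x_2(t) = C_1e^(-3t) + C_2te^(-3t) - 2C_2e^(-3t)

Coefficient matrix A = [[-3, 0], [-1, -3]].
Characteristic polynomial det(A - λI) = λ^2 + 6λ + 9 = 0.
Single eigenvalue λ = -3 with algebraic multiplicity 2.
Eigenvector v = (0,1); generalized eigenvector w with (A-λI)w=v is (-1,-2).
General solution: e^(-3t)[C_1·v + C_2·(t·v + w)].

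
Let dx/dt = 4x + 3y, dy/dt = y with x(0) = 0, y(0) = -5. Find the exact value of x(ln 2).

A = [[4,3],[0,1]]; eigenvalues λ = 1, 4.
Eigenvectors: (-1,1) for λ=1, (-1,0) for λ=4.
From the initial condition, c_1 = -5, c_2 = 5.
x(ln 2) = (-5)(2^1)(-1) + (5)(2^4)(-1) = -70.

-70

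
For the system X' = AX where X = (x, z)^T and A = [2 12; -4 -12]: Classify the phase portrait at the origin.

A = [[2,12],[-4,-12]]; det(A-λI) = λ^2 + 10λ + 24.
λ = -6, -4: both negative.

stable node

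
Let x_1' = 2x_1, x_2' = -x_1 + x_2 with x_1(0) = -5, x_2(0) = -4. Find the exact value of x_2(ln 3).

18

A = [[2,0],[-1,1]]; eigenvalues λ = 2, 1.
Eigenvectors: (1,-1) for λ=2, (0,-1) for λ=1.
From the initial condition, c_1 = -5, c_2 = 9.
x_2(ln 3) = (-5)(3^2)(-1) + (9)(3^1)(-1) = 18.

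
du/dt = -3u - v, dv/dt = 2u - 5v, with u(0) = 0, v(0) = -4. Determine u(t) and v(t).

u(t) = 4e^(-4t)sin(t), v(t) = 4e^(-4t)sin(t) - 4e^(-4t)cos(t)

Coefficient matrix A = [[-3, -1], [2, -5]].
Characteristic polynomial det(A - λI) = λ^2 + 8λ + 17 = 0.
Eigenvalues λ = -4 ± i (complex conjugate pair).
For λ=-4+i: an eigenvector is (0,-1) - i(1,1) = (0 - i, -1 - i).
A real fundamental pair from Re and Im of e^((-4+i)t)v: X_1 = e^(-4t)(cos(t)·(0,-1) + sin(t)·(1,1)), X_2 = e^(-4t)(sin(t)·(0,-1) - cos(t)·(1,1)).
General solution: K_1X_1 + K_2X_2.
Applying u(0)=0, v(0)=-4 gives K_1=4, K_2=0.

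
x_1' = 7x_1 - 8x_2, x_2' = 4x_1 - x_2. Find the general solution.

x_1(t) = -c_1e^(3t)sin(4t) + c_1e^(3t)cos(4t) + c_2e^(3t)sin(4t) + c_2e^(3t)cos(4t), x_2(t) = c_1e^(3t)cos(4t) + c_2e^(3t)sin(4t)

Coefficient matrix A = [[7, -8], [4, -1]].
Characteristic polynomial det(A - λI) = λ^2 - 6λ + 25 = 0.
Eigenvalues λ = 3 ± 4i (complex conjugate pair).
For λ=3+4i: an eigenvector is (1,1) - i(-1,0) = (1 + i, 1).
A real fundamental pair from Re and Im of e^((3+4i)t)v: X_1 = e^(3t)(cos(4t)·(1,1) + sin(4t)·(-1,0)), X_2 = e^(3t)(sin(4t)·(1,1) - cos(4t)·(-1,0)).
General solution: c_1X_1 + c_2X_2.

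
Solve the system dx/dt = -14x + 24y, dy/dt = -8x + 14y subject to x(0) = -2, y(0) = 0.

x(t) = 6e^(2t) - 8e^(-2t), y(t) = 4e^(2t) - 4e^(-2t)

Coefficient matrix A = [[-14, 24], [-8, 14]].
Characteristic polynomial det(A - λI) = λ^2 - 4 = 0.
Eigenvalues λ = -2, 2.
For λ=-2: (A-λI) row 1 is [-12, 24], so an eigenvector is (2, 1).
For λ=2: (A-λI) row 1 is [-16, 24], so an eigenvector is (3, 2).
General solution: K_1e^(-2t)(2,1) + K_2e^(2t)(3,2).
Applying x(0)=-2, y(0)=0 gives K_1=-4, K_2=2.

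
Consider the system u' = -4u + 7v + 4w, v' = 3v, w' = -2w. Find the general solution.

Coefficient matrix A = [[-4, 7, 4], [0, 3, 0], [0, 0, -2]].
det(A - λI) = 0 gives eigenvalues λ = 3, -4, -2.
For λ=3: eigenvector (1,1,0).
For λ=-4: eigenvector (-1,0,0).
For λ=-2: eigenvector (2,0,1).
General solution: c_1e^(3t)(1,1,0) + c_2e^(-4t)(-1,0,0) + c_3e^(-2t)(2,0,1).

u(t) = c_1e^(3t) - c_2e^(-4t) + 2c_3e^(-2t), v(t) = c_1e^(3t), w(t) = c_3e^(-2t)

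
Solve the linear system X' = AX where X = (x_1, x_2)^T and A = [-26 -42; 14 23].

x_1(t) = 3c_1e^(2t) - 2c_2e^(-5t), x_2(t) = -2c_1e^(2t) + c_2e^(-5t)

Coefficient matrix A = [[-26, -42], [14, 23]].
Characteristic polynomial det(A - λI) = λ^2 + 3λ - 10 = 0.
Eigenvalues λ = 2, -5.
For λ=2: (A-λI) row 1 is [-28, -42], so an eigenvector is (3, -2).
For λ=-5: (A-λI) row 1 is [-21, -42], so an eigenvector is (-2, 1).
General solution: c_1e^(2t)(3,-2) + c_2e^(-5t)(-2,1).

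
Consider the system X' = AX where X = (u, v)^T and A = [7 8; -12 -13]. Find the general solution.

Coefficient matrix A = [[7, 8], [-12, -13]].
Characteristic polynomial det(A - λI) = λ^2 + 6λ + 5 = 0.
Eigenvalues λ = -5, -1.
For λ=-5: (A-λI) row 1 is [12, 8], so an eigenvector is (-2, 3).
For λ=-1: (A-λI) row 1 is [8, 8], so an eigenvector is (-1, 1).
General solution: c_1e^(-5t)(-2,3) + c_2e^(-t)(-1,1).

u(t) = -2c_1e^(-5t) - c_2e^(-t), v(t) = 3c_1e^(-5t) + c_2e^(-t)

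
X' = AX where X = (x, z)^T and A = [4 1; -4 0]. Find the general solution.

Coefficient matrix A = [[4, 1], [-4, 0]].
Characteristic polynomial det(A - λI) = λ^2 - 4λ + 4 = 0.
Single eigenvalue λ = 2 with algebraic multiplicity 2.
Eigenvector v = (-1,2); generalized eigenvector w with (A-λI)w=v is (1,-3).
General solution: e^(2t)[C_1·v + C_2·(t·v + w)].

x(t) = -C_1e^(2t) - C_2te^(2t) + C_2e^(2t), z(t) = 2C_1e^(2t) + 2C_2te^(2t) - 3C_2e^(2t)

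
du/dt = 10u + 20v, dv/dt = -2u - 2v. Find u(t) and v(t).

u(t) = -3C_1e^(4t)sin(2t) - C_1e^(4t)cos(2t) - C_2e^(4t)sin(2t) + 3C_2e^(4t)cos(2t), v(t) = C_1e^(4t)sin(2t) - C_2e^(4t)cos(2t)

Coefficient matrix A = [[10, 20], [-2, -2]].
Characteristic polynomial det(A - λI) = λ^2 - 8λ + 20 = 0.
Eigenvalues λ = 4 ± 2i (complex conjugate pair).
For λ=4+2i: an eigenvector is (-1,0) - i(-3,1) = (-1 + 3i, 0 - i).
A real fundamental pair from Re and Im of e^((4+2i)t)v: X_1 = e^(4t)(cos(2t)·(-1,0) + sin(2t)·(-3,1)), X_2 = e^(4t)(sin(2t)·(-1,0) - cos(2t)·(-3,1)).
General solution: C_1X_1 + C_2X_2.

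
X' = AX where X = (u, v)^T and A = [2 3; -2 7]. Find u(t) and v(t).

Coefficient matrix A = [[2, 3], [-2, 7]].
Characteristic polynomial det(A - λI) = λ^2 - 9λ + 20 = 0.
Eigenvalues λ = 5, 4.
For λ=5: (A-λI) row 1 is [-3, 3], so an eigenvector is (-1, -1).
For λ=4: (A-λI) row 1 is [-2, 3], so an eigenvector is (-3, -2).
General solution: C_1e^(5t)(-1,-1) + C_2e^(4t)(-3,-2).

u(t) = -C_1e^(5t) - 3C_2e^(4t), v(t) = -C_1e^(5t) - 2C_2e^(4t)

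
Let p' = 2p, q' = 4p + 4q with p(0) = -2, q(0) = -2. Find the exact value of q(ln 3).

-450

A = [[2,0],[4,4]]; eigenvalues λ = 2, 4.
Eigenvectors: (1,-2) for λ=2, (0,-1) for λ=4.
From the initial condition, c_1 = -2, c_2 = 6.
q(ln 3) = (-2)(3^2)(-2) + (6)(3^4)(-1) = -450.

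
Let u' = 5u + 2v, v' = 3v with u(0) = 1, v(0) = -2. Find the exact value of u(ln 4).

-896

A = [[5,2],[0,3]]; eigenvalues λ = 3, 5.
Eigenvectors: (-1,1) for λ=3, (-1,0) for λ=5.
From the initial condition, c_1 = -2, c_2 = 1.
u(ln 4) = (-2)(4^3)(-1) + (1)(4^5)(-1) = -896.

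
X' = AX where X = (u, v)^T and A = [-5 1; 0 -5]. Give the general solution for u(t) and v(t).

u(t) = -c_1e^(-5t) - c_2te^(-5t) - 3c_2e^(-5t), v(t) = -c_2e^(-5t)

Coefficient matrix A = [[-5, 1], [0, -5]].
Characteristic polynomial det(A - λI) = λ^2 + 10λ + 25 = 0.
Single eigenvalue λ = -5 with algebraic multiplicity 2.
Eigenvector v = (-1,0); generalized eigenvector w with (A-λI)w=v is (-3,-1).
General solution: e^(-5t)[c_1·v + c_2·(t·v + w)].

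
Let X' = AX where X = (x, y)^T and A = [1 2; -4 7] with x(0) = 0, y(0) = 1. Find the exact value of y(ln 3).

459

A = [[1,2],[-4,7]]; eigenvalues λ = 5, 3.
Eigenvectors: (1,2) for λ=5, (1,1) for λ=3.
From the initial condition, c_1 = 1, c_2 = -1.
y(ln 3) = (1)(3^5)(2) + (-1)(3^3)(1) = 459.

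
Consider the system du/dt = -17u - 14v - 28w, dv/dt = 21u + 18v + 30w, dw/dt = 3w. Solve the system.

Coefficient matrix A = [[-17, -14, -28], [21, 18, 30], [0, 0, 3]].
det(A - λI) = 0 gives eigenvalues λ = -3, 4, 3.
For λ=-3: eigenvector (1,-1,0).
For λ=4: eigenvector (-2,3,0).
For λ=3: eigenvector (0,-2,1).
General solution: C_1e^(-3t)(1,-1,0) + C_2e^(4t)(-2,3,0) + C_3e^(3t)(0,-2,1).

u(t) = C_1e^(-3t) - 2C_2e^(4t), v(t) = -C_1e^(-3t) + 3C_2e^(4t) - 2C_3e^(3t), w(t) = C_3e^(3t)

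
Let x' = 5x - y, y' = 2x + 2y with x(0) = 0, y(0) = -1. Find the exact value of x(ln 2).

8

A = [[5,-1],[2,2]]; eigenvalues λ = 4, 3.
Eigenvectors: (1,1) for λ=4, (-1,-2) for λ=3.
From the initial condition, c_1 = 1, c_2 = 1.
x(ln 2) = (1)(2^4)(1) + (1)(2^3)(-1) = 8.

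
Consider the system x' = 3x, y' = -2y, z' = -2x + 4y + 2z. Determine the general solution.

Coefficient matrix A = [[3, 0, 0], [0, -2, 0], [-2, 4, 2]].
det(A - λI) = 0 gives eigenvalues λ = 3, -2, 2.
For λ=3: eigenvector (1,0,-2).
For λ=-2: eigenvector (0,1,-1).
For λ=2: eigenvector (0,0,1).
General solution: K_1e^(3t)(1,0,-2) + K_2e^(-2t)(0,1,-1) + K_3e^(2t)(0,0,1).

x(t) = K_1e^(3t), y(t) = K_2e^(-2t), z(t) = -2K_1e^(3t) - K_2e^(-2t) + K_3e^(2t)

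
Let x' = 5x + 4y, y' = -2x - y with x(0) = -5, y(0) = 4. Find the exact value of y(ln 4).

76

A = [[5,4],[-2,-1]]; eigenvalues λ = 1, 3.
Eigenvectors: (-1,1) for λ=1, (-2,1) for λ=3.
From the initial condition, c_1 = 3, c_2 = 1.
y(ln 4) = (3)(4^1)(1) + (1)(4^3)(1) = 76.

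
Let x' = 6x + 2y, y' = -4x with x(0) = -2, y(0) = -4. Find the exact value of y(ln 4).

1856

A = [[6,2],[-4,0]]; eigenvalues λ = 4, 2.
Eigenvectors: (1,-1) for λ=4, (1,-2) for λ=2.
From the initial condition, c_1 = -8, c_2 = 6.
y(ln 4) = (-8)(4^4)(-1) + (6)(4^2)(-2) = 1856.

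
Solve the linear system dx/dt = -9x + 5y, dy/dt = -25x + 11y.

Coefficient matrix A = [[-9, 5], [-25, 11]].
Characteristic polynomial det(A - λI) = λ^2 - 2λ + 26 = 0.
Eigenvalues λ = 1 ± 5i (complex conjugate pair).
For λ=1+5i: an eigenvector is (0,1) - i(1,2) = (0 - i, 1 - 2i).
A real fundamental pair from Re and Im of e^((1+5i)t)v: X_1 = e^(t)(cos(5t)·(0,1) + sin(5t)·(1,2)), X_2 = e^(t)(sin(5t)·(0,1) - cos(5t)·(1,2)).
General solution: c_1X_1 + c_2X_2.

x(t) = c_1e^(t)sin(5t) - c_2e^(t)cos(5t), y(t) = 2c_1e^(t)sin(5t) + c_1e^(t)cos(5t) + c_2e^(t)sin(5t) - 2c_2e^(t)cos(5t)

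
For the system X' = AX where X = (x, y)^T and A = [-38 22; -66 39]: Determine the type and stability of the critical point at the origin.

saddle

A = [[-38,22],[-66,39]]; det(A-λI) = λ^2 - λ - 30.
λ = -5, 6: opposite signs.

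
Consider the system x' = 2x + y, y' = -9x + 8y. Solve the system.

Coefficient matrix A = [[2, 1], [-9, 8]].
Characteristic polynomial det(A - λI) = λ^2 - 10λ + 25 = 0.
Single eigenvalue λ = 5 with algebraic multiplicity 2.
Eigenvector v = (-1,-3); generalized eigenvector w with (A-λI)w=v is (0,-1).
General solution: e^(5t)[C_1·v + C_2·(t·v + w)].

x(t) = -C_1e^(5t) - C_2te^(5t), y(t) = -3C_1e^(5t) - 3C_2te^(5t) - C_2e^(5t)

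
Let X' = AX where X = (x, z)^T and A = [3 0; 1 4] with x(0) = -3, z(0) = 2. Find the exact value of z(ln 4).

-64

A = [[3,0],[1,4]]; eigenvalues λ = 4, 3.
Eigenvectors: (0,1) for λ=4, (1,-1) for λ=3.
From the initial condition, c_1 = -1, c_2 = -3.
z(ln 4) = (-1)(4^4)(1) + (-3)(4^3)(-1) = -64.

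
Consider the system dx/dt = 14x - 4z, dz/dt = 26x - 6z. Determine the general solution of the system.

x(t) = -c_1e^(4t)sin(2t) - c_1e^(4t)cos(2t) - c_2e^(4t)sin(2t) + c_2e^(4t)cos(2t), z(t) = -3c_1e^(4t)sin(2t) - 2c_1e^(4t)cos(2t) - 2c_2e^(4t)sin(2t) + 3c_2e^(4t)cos(2t)

Coefficient matrix A = [[14, -4], [26, -6]].
Characteristic polynomial det(A - λI) = λ^2 - 8λ + 20 = 0.
Eigenvalues λ = 4 ± 2i (complex conjugate pair).
For λ=4+2i: an eigenvector is (-1,-2) - i(-1,-3) = (-1 + i, -2 + 3i).
A real fundamental pair from Re and Im of e^((4+2i)t)v: X_1 = e^(4t)(cos(2t)·(-1,-2) + sin(2t)·(-1,-3)), X_2 = e^(4t)(sin(2t)·(-1,-2) - cos(2t)·(-1,-3)).
General solution: c_1X_1 + c_2X_2.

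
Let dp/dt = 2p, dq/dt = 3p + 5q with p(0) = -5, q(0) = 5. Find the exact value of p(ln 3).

A = [[2,0],[3,5]]; eigenvalues λ = 2, 5.
Eigenvectors: (1,-1) for λ=2, (0,1) for λ=5.
From the initial condition, c_1 = -5, c_2 = 0.
p(ln 3) = (-5)(3^2)(1) + (0)(3^5)(0) = -45.

-45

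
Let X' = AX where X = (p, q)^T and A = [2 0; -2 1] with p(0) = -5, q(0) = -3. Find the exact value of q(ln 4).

108

A = [[2,0],[-2,1]]; eigenvalues λ = 1, 2.
Eigenvectors: (0,-1) for λ=1, (1,-2) for λ=2.
From the initial condition, c_1 = 13, c_2 = -5.
q(ln 4) = (13)(4^1)(-1) + (-5)(4^2)(-2) = 108.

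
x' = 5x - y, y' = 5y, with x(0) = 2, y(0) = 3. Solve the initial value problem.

Coefficient matrix A = [[5, -1], [0, 5]].
Characteristic polynomial det(A - λI) = λ^2 - 10λ + 25 = 0.
Single eigenvalue λ = 5 with algebraic multiplicity 2.
Eigenvector v = (-1,0); generalized eigenvector w with (A-λI)w=v is (-1,1).
General solution: e^(5t)[K_1·v + K_2·(t·v + w)].
Applying x(0)=2, y(0)=3 gives K_1=-5, K_2=3.

x(t) = -3te^(5t) + 2e^(5t), y(t) = 3e^(5t)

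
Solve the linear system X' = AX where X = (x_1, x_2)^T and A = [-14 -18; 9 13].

Coefficient matrix A = [[-14, -18], [9, 13]].
Characteristic polynomial det(A - λI) = λ^2 + λ - 20 = 0.
Eigenvalues λ = -5, 4.
For λ=-5: (A-λI) row 1 is [-9, -18], so an eigenvector is (-2, 1).
For λ=4: (A-λI) row 1 is [-18, -18], so an eigenvector is (-1, 1).
General solution: c_1e^(-5t)(-2,1) + c_2e^(4t)(-1,1).

x_1(t) = -2c_1e^(-5t) - c_2e^(4t), x_2(t) = c_1e^(-5t) + c_2e^(4t)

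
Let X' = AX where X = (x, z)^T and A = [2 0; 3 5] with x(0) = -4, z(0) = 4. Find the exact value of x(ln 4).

-64

A = [[2,0],[3,5]]; eigenvalues λ = 2, 5.
Eigenvectors: (-1,1) for λ=2, (0,1) for λ=5.
From the initial condition, c_1 = 4, c_2 = 0.
x(ln 4) = (4)(4^2)(-1) + (0)(4^5)(0) = -64.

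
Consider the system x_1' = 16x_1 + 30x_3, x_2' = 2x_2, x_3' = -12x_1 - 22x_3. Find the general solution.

x_1(t) = 3c_1e^(-4t) + 5c_3e^(-2t), x_2(t) = c_2e^(2t), x_3(t) = -2c_1e^(-4t) - 3c_3e^(-2t)

Coefficient matrix A = [[16, 0, 30], [0, 2, 0], [-12, 0, -22]].
det(A - λI) = 0 gives eigenvalues λ = -4, 2, -2.
For λ=-4: eigenvector (3,0,-2).
For λ=2: eigenvector (0,1,0).
For λ=-2: eigenvector (5,0,-3).
General solution: c_1e^(-4t)(3,0,-2) + c_2e^(2t)(0,1,0) + c_3e^(-2t)(5,0,-3).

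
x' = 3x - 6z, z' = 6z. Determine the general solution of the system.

Coefficient matrix A = [[3, -6], [0, 6]].
Characteristic polynomial det(A - λI) = λ^2 - 9λ + 18 = 0.
Eigenvalues λ = 6, 3.
For λ=6: (A-λI) row 1 is [-3, -6], so an eigenvector is (-2, 1).
For λ=3: (A-λI) row 1 is [0, -6], so an eigenvector is (-1, 0).
General solution: c_1e^(6t)(-2,1) + c_2e^(3t)(-1,0).

x(t) = -2c_1e^(6t) - c_2e^(3t), z(t) = c_1e^(6t)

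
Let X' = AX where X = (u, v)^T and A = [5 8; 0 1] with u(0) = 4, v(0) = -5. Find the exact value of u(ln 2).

A = [[5,8],[0,1]]; eigenvalues λ = 5, 1.
Eigenvectors: (-1,0) for λ=5, (2,-1) for λ=1.
From the initial condition, c_1 = 6, c_2 = 5.
u(ln 2) = (6)(2^5)(-1) + (5)(2^1)(2) = -172.

-172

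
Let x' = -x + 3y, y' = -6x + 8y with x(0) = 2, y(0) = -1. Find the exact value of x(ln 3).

-684

A = [[-1,3],[-6,8]]; eigenvalues λ = 2, 5.
Eigenvectors: (-1,-1) for λ=2, (-1,-2) for λ=5.
From the initial condition, c_1 = -5, c_2 = 3.
x(ln 3) = (-5)(3^2)(-1) + (3)(3^5)(-1) = -684.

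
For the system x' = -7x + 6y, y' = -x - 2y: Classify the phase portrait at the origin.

stable node

A = [[-7,6],[-1,-2]]; det(A-λI) = λ^2 + 9λ + 20.
λ = -4, -5: both negative.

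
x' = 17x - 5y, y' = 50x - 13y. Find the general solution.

x(t) = K_1e^(2t)cos(5t) + K_2e^(2t)sin(5t), y(t) = K_1e^(2t)sin(5t) + 3K_1e^(2t)cos(5t) + 3K_2e^(2t)sin(5t) - K_2e^(2t)cos(5t)

Coefficient matrix A = [[17, -5], [50, -13]].
Characteristic polynomial det(A - λI) = λ^2 - 4λ + 29 = 0.
Eigenvalues λ = 2 ± 5i (complex conjugate pair).
For λ=2+5i: an eigenvector is (1,3) - i(0,1) = (1, 3 - i).
A real fundamental pair from Re and Im of e^((2+5i)t)v: X_1 = e^(2t)(cos(5t)·(1,3) + sin(5t)·(0,1)), X_2 = e^(2t)(sin(5t)·(1,3) - cos(5t)·(0,1)).
General solution: K_1X_1 + K_2X_2.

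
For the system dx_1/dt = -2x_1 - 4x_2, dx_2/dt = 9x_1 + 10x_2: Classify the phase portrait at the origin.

unstable improper node

A = [[-2,-4],[9,10]]; det(A-λI) = λ^2 - 8λ + 16.
repeated λ = 4 with a single eigenvector.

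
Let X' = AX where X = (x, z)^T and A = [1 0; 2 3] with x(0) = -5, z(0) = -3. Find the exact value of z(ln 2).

-54

A = [[1,0],[2,3]]; eigenvalues λ = 3, 1.
Eigenvectors: (0,-1) for λ=3, (-1,1) for λ=1.
From the initial condition, c_1 = 8, c_2 = 5.
z(ln 2) = (8)(2^3)(-1) + (5)(2^1)(1) = -54.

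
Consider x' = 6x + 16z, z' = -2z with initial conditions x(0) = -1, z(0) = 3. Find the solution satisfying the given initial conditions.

x(t) = 5e^(6t) - 6e^(-2t), z(t) = 3e^(-2t)

Coefficient matrix A = [[6, 16], [0, -2]].
Characteristic polynomial det(A - λI) = λ^2 - 4λ - 12 = 0.
Eigenvalues λ = -2, 6.
For λ=-2: (A-λI) row 1 is [8, 16], so an eigenvector is (2, -1).
For λ=6: (A-λI) row 1 is [0, 16], so an eigenvector is (-1, 0).
General solution: K_1e^(-2t)(2,-1) + K_2e^(6t)(-1,0).
Applying x(0)=-1, z(0)=3 gives K_1=-3, K_2=-5.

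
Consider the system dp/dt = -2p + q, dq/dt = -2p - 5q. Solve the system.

p(t) = -K_1e^(-3t) + K_2e^(-4t), q(t) = K_1e^(-3t) - 2K_2e^(-4t)

Coefficient matrix A = [[-2, 1], [-2, -5]].
Characteristic polynomial det(A - λI) = λ^2 + 7λ + 12 = 0.
Eigenvalues λ = -3, -4.
For λ=-3: (A-λI) row 1 is [1, 1], so an eigenvector is (-1, 1).
For λ=-4: (A-λI) row 1 is [2, 1], so an eigenvector is (1, -2).
General solution: K_1e^(-3t)(-1,1) + K_2e^(-4t)(1,-2).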